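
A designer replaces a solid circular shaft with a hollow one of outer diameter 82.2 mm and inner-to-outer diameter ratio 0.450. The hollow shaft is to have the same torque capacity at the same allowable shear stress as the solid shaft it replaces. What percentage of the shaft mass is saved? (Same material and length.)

18.0 %

Equal τ_max and T ⇒ the solid shaft needs d_s³ = d_o³(1−k⁴), so d_s = 82.2·(1−0.450⁴)^(1/3) = 81.06 mm.
Area ratio A_h/A_s = d_o²(1−k²)/d_s² = (1−k²)/(1−k⁴)^(2/3) = 0.8201.
Mass saving = 1 − 0.8201 = 18.0 %.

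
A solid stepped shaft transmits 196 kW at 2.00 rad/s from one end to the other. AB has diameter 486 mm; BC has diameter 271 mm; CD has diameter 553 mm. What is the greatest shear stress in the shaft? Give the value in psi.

3640 psi

ω = 2.00 rad/s, so T = P/ω = 196×10³ / 2.000 = 98000 N·m.
Under the same torque, τ_max = 16T/(πd³) is largest where d is smallest — segment BC (d = 271 mm).
τ_max = 16·98000/(π·(0.271)³) = 2.508×10^7 Pa.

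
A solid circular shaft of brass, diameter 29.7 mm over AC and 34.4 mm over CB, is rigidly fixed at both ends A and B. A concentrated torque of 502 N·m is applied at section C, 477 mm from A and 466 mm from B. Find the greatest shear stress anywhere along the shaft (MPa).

40.7 MPa

Compatibility: T_A·a/J_AC = T_B·b/J_CB with T_A + T_B = T₀.
J_AC = 7.64×10^-8 m⁴, J_CB = 1.37×10^-7 m⁴, so T_A = T₀·(J_AC/a)/((J_AC/a)+(J_CB/b)) = 176.6 N·m, T_B = 325.4 N·m.
τ in each portion: τ_AC = 3.43×10^7 Pa, τ_CB = 4.07×10^7 Pa; maximum is in CB.
τ_max = T_CB·r/J = 325.4·0.0172/1.37×10^-7 = 4.071×10^7 Pa.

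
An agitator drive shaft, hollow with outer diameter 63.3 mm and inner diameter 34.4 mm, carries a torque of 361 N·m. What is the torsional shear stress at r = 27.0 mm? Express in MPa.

6.77 MPa

J = π(d_o⁴ − d_i⁴)/32 = π(0.0633⁴ − 0.0344⁴)/32 = 1.439×10^-6 m⁴.
Shear stress varies linearly with radius: τ = T·r/J = 361.0 × 0.0270 / 1.439×10^-6 = 6.775×10^6 Pa.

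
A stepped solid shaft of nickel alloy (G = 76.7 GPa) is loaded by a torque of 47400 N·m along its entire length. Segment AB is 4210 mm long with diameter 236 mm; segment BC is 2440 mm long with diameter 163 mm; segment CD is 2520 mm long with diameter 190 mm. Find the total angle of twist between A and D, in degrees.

2.43°

J_AB = π(0.236)⁴/32 = 3.05×10^-4 m⁴; J_BC = π(0.163)⁴/32 = 6.93×10^-5 m⁴; J_CD = π(0.190)⁴/32 = 1.28×10^-4 m⁴.
θ = (T/G)·Σ L_i/J_i = (47400/76.7×10⁹)·(4.21/3.05×10^-4 + 2.44/6.93×10^-5 + 2.52/1.28×10^-4) = 0.04247 rad.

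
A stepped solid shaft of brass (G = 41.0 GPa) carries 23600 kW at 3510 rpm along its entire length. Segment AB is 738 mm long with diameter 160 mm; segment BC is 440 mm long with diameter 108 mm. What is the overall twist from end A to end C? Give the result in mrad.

69.6 mrad

ω = 2π·3510/60 = 367.6 rad/s, so T = P/ω = 23600×10³ / 367.6 = 64210 N·m.
J_AB = π(0.160)⁴/32 = 6.43×10^-5 m⁴; J_BC = π(0.108)⁴/32 = 1.34×10^-5 m⁴.
θ = (T/G)·Σ L_i/J_i = (64210/41.0×10⁹)·(0.738/6.43×10^-5 + 0.440/1.34×10^-5) = 0.06955 rad.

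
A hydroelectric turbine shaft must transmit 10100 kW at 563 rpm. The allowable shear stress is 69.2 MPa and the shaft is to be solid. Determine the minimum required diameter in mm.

233 mm

ω = 2π·563/60 = 58.96 rad/s, so T = P/ω = 10100×10³ / 58.96 = 171300 N·m.
For a solid shaft τ_max = 16T/(πd³), so d = (16T/(π τ_allow))^(1/3) = (16·171300/(π·6.92×10^7))^(1/3) = 0.2327 m.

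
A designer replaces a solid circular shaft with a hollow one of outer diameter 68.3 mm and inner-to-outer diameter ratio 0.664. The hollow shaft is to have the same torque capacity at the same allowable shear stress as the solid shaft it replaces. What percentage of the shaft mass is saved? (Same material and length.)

Equal τ_max and T ⇒ the solid shaft needs d_s³ = d_o³(1−k⁴), so d_s = 68.3·(1−0.664⁴)^(1/3) = 63.55 mm.
Area ratio A_h/A_s = d_o²(1−k²)/d_s² = (1−k²)/(1−k⁴)^(2/3) = 0.6458.
Mass saving = 1 − 0.6458 = 35.4 %.

35.4 %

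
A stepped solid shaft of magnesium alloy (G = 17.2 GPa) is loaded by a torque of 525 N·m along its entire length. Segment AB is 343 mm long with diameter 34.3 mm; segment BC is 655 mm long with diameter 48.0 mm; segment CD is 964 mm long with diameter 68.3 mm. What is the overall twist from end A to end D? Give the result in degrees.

J_AB = π(0.0343)⁴/32 = 1.36×10^-7 m⁴; J_BC = π(0.0480)⁴/32 = 5.21×10^-7 m⁴; J_CD = π(0.0683)⁴/32 = 2.14×10^-6 m⁴.
θ = (T/G)·Σ L_i/J_i = (525.0/17.2×10⁹)·(0.343/1.36×10^-7 + 0.655/5.21×10^-7 + 0.964/2.14×10^-6) = 0.1292 rad.

7.40°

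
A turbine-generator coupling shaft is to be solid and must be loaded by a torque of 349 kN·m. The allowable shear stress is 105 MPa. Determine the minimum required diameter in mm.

For a solid shaft τ_max = 16T/(πd³), so d = (16T/(π τ_allow))^(1/3) = (16·349000/(π·1.05×10^8))^(1/3) = 0.2568 m.

257 mm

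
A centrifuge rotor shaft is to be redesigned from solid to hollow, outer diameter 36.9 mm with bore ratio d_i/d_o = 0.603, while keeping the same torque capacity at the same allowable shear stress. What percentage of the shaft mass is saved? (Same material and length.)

30.1 %

Equal τ_max and T ⇒ the solid shaft needs d_s³ = d_o³(1−k⁴), so d_s = 36.9·(1−0.603⁴)^(1/3) = 35.20 mm.
Area ratio A_h/A_s = d_o²(1−k²)/d_s² = (1−k²)/(1−k⁴)^(2/3) = 0.6995.
Mass saving = 1 − 0.6995 = 30.1 %.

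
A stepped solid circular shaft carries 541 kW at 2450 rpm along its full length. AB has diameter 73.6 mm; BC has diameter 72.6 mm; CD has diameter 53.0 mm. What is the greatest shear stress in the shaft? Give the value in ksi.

ω = 2π·2450/60 = 256.6 rad/s, so T = P/ω = 541×10³ / 256.6 = 2109 N·m.
Under the same torque, τ_max = 16T/(πd³) is largest where d is smallest — segment CD (d = 53.0 mm).
τ_max = 16·2109/(π·(0.0530)³) = 7.213×10^7 Pa.

10.5 ksi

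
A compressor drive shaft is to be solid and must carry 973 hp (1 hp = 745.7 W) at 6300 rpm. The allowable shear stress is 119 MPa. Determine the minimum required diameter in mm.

ω = 2π·6300/60 = 659.7 rad/s, so T = P/ω = 973×745.7 / 659.7 = 1100 N·m.
For a solid shaft τ_max = 16T/(πd³), so d = (16T/(π τ_allow))^(1/3) = (16·1100/(π·1.19×10^8))^(1/3) = 0.03611 m.

36.1 mm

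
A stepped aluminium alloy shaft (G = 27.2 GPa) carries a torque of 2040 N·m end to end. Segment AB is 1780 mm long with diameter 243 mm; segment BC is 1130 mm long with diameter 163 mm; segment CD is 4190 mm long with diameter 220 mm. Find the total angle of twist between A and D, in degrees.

J_AB = π(0.243)⁴/32 = 3.42×10^-4 m⁴; J_BC = π(0.163)⁴/32 = 6.93×10^-5 m⁴; J_CD = π(0.220)⁴/32 = 2.30×10^-4 m⁴.
θ = (T/G)·Σ L_i/J_i = (2040/27.2×10⁹)·(1.78/3.42×10^-4 + 1.13/6.93×10^-5 + 4.19/2.30×10^-4) = 2.979×10^-3 rad.

0.171°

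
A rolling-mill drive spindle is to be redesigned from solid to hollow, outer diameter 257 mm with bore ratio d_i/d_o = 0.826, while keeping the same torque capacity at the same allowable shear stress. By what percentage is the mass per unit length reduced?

Equal τ_max and T ⇒ the solid shaft needs d_s³ = d_o³(1−k⁴), so d_s = 257·(1−0.826⁴)^(1/3) = 208.6 mm.
Area ratio A_h/A_s = d_o²(1−k²)/d_s² = (1−k²)/(1−k⁴)^(2/3) = 0.4824.
Mass saving = 1 − 0.4824 = 51.8 %.

51.8 %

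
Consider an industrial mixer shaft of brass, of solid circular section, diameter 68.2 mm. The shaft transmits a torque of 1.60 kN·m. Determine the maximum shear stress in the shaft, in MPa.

J = πd⁴/32 = π(0.0682)⁴/32 = 2.124×10^-6 m⁴.
τ_max = T·r/J = 1600 × 0.0341 / 2.124×10^-6 = 2.569×10^7 Pa.

25.7 MPa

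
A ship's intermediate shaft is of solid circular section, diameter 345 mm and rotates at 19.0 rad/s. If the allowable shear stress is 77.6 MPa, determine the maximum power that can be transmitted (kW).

11900 kW

J = πd⁴/32 = π(0.345)⁴/32 = 1.391×10^-3 m⁴.
T_max = τ_allow·J/r = 7.76×10^7 × 1.391×10^-3 / 0.172 = 625700 N·m.
ω = 19.0 rad/s, so P_max = T_max·ω = 1.189×10^7 W.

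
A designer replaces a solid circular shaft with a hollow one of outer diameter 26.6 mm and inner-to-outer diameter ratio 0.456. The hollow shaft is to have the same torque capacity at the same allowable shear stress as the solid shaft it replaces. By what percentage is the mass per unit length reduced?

18.4 %

Equal τ_max and T ⇒ the solid shaft needs d_s³ = d_o³(1−k⁴), so d_s = 26.6·(1−0.456⁴)^(1/3) = 26.21 mm.
Area ratio A_h/A_s = d_o²(1−k²)/d_s² = (1−k²)/(1−k⁴)^(2/3) = 0.8158.
Mass saving = 1 − 0.8158 = 18.4 %.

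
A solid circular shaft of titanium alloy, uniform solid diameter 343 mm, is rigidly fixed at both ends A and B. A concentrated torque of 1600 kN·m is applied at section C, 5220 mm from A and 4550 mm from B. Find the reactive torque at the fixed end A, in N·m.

745000 N·m

With uniform GJ and both ends fixed, compatibility θ_AC = θ_CB gives T_A·a = T_B·b, together with T_A + T_B = T₀.
T_A = T₀·b/(a+b) = 1.600e6·4550/9770 = 745100 N·m; T_B = 854900 N·m.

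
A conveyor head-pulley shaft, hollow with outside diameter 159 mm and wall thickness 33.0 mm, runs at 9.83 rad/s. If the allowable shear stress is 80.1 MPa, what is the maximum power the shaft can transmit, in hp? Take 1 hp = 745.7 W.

736 hp

J = π(d_o⁴ − d_i⁴)/32 = π(0.159⁴ − 0.0930⁴)/32 = 5.540×10^-5 m⁴.
T_max = τ_allow·J/r = 8.01×10^7 × 5.540×10^-5 / 0.0795 = 55820 N·m.
ω = 9.83 rad/s, so P_max = T_max·ω = 5.487×10^5 W.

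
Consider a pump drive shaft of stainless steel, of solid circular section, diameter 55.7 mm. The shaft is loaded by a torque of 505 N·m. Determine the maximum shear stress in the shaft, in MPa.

14.9 MPa

J = πd⁴/32 = π(0.0557)⁴/32 = 9.450×10^-7 m⁴.
τ_max = T·r/J = 505.0 × 0.0278 / 9.450×10^-7 = 1.488×10^7 Pa.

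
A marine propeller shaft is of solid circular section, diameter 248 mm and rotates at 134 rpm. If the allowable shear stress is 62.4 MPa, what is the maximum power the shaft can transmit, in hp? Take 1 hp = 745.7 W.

J = πd⁴/32 = π(0.248)⁴/32 = 3.714×10^-4 m⁴.
T_max = τ_allow·J/r = 6.24×10^7 × 3.714×10^-4 / 0.124 = 186900 N·m.
ω = 2π·134/60 = 14.03 rad/s, so P_max = T_max·ω = 2.622×10^6 W.

3520 hp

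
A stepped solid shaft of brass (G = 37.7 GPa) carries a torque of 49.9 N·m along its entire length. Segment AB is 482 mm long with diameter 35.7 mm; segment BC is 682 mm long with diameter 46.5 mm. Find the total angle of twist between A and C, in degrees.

0.342°

J_AB = π(0.0357)⁴/32 = 1.59×10^-7 m⁴; J_BC = π(0.0465)⁴/32 = 4.59×10^-7 m⁴.
θ = (T/G)·Σ L_i/J_i = (49.90/37.7×10⁹)·(0.482/1.59×10^-7 + 0.682/4.59×10^-7) = 5.967×10^-3 rad.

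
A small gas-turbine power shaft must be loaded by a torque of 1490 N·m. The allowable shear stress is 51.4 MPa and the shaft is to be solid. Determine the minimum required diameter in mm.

For a solid shaft τ_max = 16T/(πd³), so d = (16T/(π τ_allow))^(1/3) = (16·1490/(π·5.14×10^7))^(1/3) = 0.05285 m.

52.9 mm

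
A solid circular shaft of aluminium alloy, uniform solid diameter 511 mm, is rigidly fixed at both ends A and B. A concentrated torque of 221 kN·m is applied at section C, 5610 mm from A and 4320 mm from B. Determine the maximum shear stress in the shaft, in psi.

691 psi

With uniform GJ and both ends fixed, compatibility θ_AC = θ_CB gives T_A·a = T_B·b, together with T_A + T_B = T₀.
T_A = T₀·b/(a+b) = 221000·4320/9930 = 96150 N·m; T_B = 124900 N·m.
τ in each portion: τ_AC = 3.67×10^6 Pa, τ_CB = 4.77×10^6 Pa; maximum is in CB.
τ_max = T_CB·r/J = 124900·0.256/6.69×10^-3 = 4.766×10^6 Pa.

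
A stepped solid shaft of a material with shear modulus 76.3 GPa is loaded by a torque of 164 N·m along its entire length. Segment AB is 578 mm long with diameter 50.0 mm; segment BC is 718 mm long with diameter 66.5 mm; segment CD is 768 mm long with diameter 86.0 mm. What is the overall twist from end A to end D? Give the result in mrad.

J_AB = π(0.0500)⁴/32 = 6.14×10^-7 m⁴; J_BC = π(0.0665)⁴/32 = 1.92×10^-6 m⁴; J_CD = π(0.0860)⁴/32 = 5.37×10^-6 m⁴.
θ = (T/G)·Σ L_i/J_i = (164.0/76.3×10⁹)·(0.578/6.14×10^-7 + 0.718/1.92×10^-6 + 0.768/5.37×10^-6) = 3.136×10^-3 rad.

3.14 mrad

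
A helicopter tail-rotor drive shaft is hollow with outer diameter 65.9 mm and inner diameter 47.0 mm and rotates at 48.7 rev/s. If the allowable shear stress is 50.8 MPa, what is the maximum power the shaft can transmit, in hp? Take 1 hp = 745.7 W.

868 hp

J = π(d_o⁴ − d_i⁴)/32 = π(0.0659⁴ − 0.0470⁴)/32 = 1.373×10^-6 m⁴.
T_max = τ_allow·J/r = 5.08×10^7 × 1.373×10^-6 / 0.0330 = 2116 N·m.
ω = 2π·48.7 = 306.0 rad/s, so P_max = T_max·ω = 6.475×10^5 W.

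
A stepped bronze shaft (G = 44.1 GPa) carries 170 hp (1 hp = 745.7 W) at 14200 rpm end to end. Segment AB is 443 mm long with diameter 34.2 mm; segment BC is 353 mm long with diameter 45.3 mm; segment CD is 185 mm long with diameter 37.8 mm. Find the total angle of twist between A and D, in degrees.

ω = 2π·14200/60 = 1487 rad/s, so T = P/ω = 170×745.7 / 1487 = 85.25 N·m.
J_AB = π(0.0342)⁴/32 = 1.34×10^-7 m⁴; J_BC = π(0.0453)⁴/32 = 4.13×10^-7 m⁴; J_CD = π(0.0378)⁴/32 = 2.00×10^-7 m⁴.
θ = (T/G)·Σ L_i/J_i = (85.25/44.1×10⁹)·(0.443/1.34×10^-7 + 0.353/4.13×10^-7 + 0.185/2.00×10^-7) = 9.811×10^-3 rad.

0.562°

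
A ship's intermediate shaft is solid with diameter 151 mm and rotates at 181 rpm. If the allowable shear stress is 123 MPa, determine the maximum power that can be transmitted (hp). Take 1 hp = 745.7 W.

J = πd⁴/32 = π(0.151)⁴/32 = 5.104×10^-5 m⁴.
T_max = τ_allow·J/r = 1.23×10^8 × 5.104×10^-5 / 0.0755 = 83150 N·m.
ω = 2π·181/60 = 18.95 rad/s, so P_max = T_max·ω = 1.576×10^6 W.

2110 hp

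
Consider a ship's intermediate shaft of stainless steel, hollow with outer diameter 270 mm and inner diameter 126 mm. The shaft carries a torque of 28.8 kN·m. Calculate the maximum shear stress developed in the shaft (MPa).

7.82 MPa

J = π(d_o⁴ − d_i⁴)/32 = π(0.270⁴ − 0.126⁴)/32 = 4.970×10^-4 m⁴.
τ_max = T·r/J = 28800 × 0.135 / 4.970×10^-4 = 7.823×10^6 Pa.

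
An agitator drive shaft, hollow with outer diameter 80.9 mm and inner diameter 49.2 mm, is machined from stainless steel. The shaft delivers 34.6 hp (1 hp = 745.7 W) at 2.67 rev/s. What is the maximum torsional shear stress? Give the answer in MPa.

17.1 MPa

ω = 2π·2.67 = 16.78 rad/s, so T = P/ω = 34.6×745.7 / 16.78 = 1538 N·m.
J = π(d_o⁴ − d_i⁴)/32 = π(0.0809⁴ − 0.0492⁴)/32 = 3.630×10^-6 m⁴.
τ_max = T·r/J = 1538 × 0.0404 / 3.630×10^-6 = 1.714×10^7 Pa.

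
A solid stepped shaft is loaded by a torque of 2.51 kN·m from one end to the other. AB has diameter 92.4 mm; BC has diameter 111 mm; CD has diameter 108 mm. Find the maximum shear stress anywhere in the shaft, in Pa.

Under the same torque, τ_max = 16T/(πd³) is largest where d is smallest — segment AB (d = 92.4 mm).
τ_max = 16·2510/(π·(0.0924)³) = 1.620×10^7 Pa.

1.62e7 Pa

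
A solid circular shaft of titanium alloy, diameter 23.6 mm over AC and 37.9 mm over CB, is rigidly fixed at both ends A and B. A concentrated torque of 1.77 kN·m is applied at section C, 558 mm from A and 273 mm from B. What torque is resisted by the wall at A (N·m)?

Compatibility: T_A·a/J_AC = T_B·b/J_CB with T_A + T_B = T₀.
J_AC = 3.05×10^-8 m⁴, J_CB = 2.03×10^-7 m⁴, so T_A = T₀·(J_AC/a)/((J_AC/a)+(J_CB/b)) = 121.3 N·m, T_B = 1649 N·m.

121 N·m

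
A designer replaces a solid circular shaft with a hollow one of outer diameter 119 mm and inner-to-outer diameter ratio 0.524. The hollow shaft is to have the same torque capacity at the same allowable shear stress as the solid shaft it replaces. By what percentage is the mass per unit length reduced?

Equal τ_max and T ⇒ the solid shaft needs d_s³ = d_o³(1−k⁴), so d_s = 119·(1−0.524⁴)^(1/3) = 115.9 mm.
Area ratio A_h/A_s = d_o²(1−k²)/d_s² = (1−k²)/(1−k⁴)^(2/3) = 0.7643.
Mass saving = 1 − 0.7643 = 23.6 %.

23.6 %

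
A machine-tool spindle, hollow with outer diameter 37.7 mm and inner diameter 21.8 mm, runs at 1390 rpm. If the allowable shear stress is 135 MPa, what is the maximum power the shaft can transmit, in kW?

184 kW

J = π(d_o⁴ − d_i⁴)/32 = π(0.0377⁴ − 0.0218⁴)/32 = 1.761×10^-7 m⁴.
T_max = τ_allow·J/r = 1.35×10^8 × 1.761×10^-7 / 0.0189 = 1262 N·m.
ω = 2π·1390/60 = 145.6 rad/s, so P_max = T_max·ω = 1.836×10^5 W.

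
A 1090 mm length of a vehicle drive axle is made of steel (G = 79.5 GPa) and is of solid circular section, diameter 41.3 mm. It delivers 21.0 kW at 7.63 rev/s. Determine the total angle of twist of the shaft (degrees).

1.20°

ω = 2π·7.63 = 47.94 rad/s, so T = P/ω = 21.0×10³ / 47.94 = 438.0 N·m.
J = πd⁴/32 = π(0.0413)⁴/32 = 2.856×10^-7 m⁴.
θ = T·L/(G·J) = 438.0 × 1.09 / (79.5×10⁹ × 2.856×10^-7) = 0.02103 rad.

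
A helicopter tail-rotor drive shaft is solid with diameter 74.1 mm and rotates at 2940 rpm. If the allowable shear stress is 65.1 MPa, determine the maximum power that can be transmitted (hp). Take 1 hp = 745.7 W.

2150 hp

J = πd⁴/32 = π(0.0741)⁴/32 = 2.960×10^-6 m⁴.
T_max = τ_allow·J/r = 6.51×10^7 × 2.960×10^-6 / 0.0370 = 5201 N·m.
ω = 2π·2940/60 = 307.9 rad/s, so P_max = T_max·ω = 1.601×10^6 W.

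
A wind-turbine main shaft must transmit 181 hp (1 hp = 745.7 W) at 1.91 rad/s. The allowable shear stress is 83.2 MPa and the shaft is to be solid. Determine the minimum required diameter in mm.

163 mm

ω = 1.91 rad/s, so T = P/ω = 181×745.7 / 1.910 = 70670 N·m.
For a solid shaft τ_max = 16T/(πd³), so d = (16T/(π τ_allow))^(1/3) = (16·70670/(π·8.32×10^7))^(1/3) = 0.1629 m.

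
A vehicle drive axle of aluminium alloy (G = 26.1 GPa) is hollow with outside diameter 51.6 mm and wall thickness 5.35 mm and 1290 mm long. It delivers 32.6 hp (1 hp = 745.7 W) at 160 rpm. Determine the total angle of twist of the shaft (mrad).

ω = 2π·160/60 = 16.76 rad/s, so T = P/ω = 32.6×745.7 / 16.76 = 1451 N·m.
J = π(d_o⁴ − d_i⁴)/32 = π(0.0516⁴ − 0.0409⁴)/32 = 4.213×10^-7 m⁴.
θ = T·L/(G·J) = 1451 × 1.29 / (26.1×10⁹ × 4.213×10^-7) = 0.1702 rad.

170 mrad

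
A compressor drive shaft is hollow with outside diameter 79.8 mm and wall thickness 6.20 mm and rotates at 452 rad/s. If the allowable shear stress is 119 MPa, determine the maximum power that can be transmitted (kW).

2640 kW

J = π(d_o⁴ − d_i⁴)/32 = π(0.0798⁴ − 0.0674⁴)/32 = 1.955×10^-6 m⁴.
T_max = τ_allow·J/r = 1.19×10^8 × 1.955×10^-6 / 0.0399 = 5831 N·m.
ω = 452 rad/s, so P_max = T_max·ω = 2.636×10^6 W.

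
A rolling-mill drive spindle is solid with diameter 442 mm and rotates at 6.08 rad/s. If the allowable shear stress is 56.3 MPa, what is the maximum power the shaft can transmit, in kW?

5800 kW

J = πd⁴/32 = π(0.442)⁴/32 = 3.747×10^-3 m⁴.
T_max = τ_allow·J/r = 5.63×10^7 × 3.747×10^-3 / 0.221 = 954600 N·m.
ω = 6.08 rad/s, so P_max = T_max·ω = 5.804×10^6 W.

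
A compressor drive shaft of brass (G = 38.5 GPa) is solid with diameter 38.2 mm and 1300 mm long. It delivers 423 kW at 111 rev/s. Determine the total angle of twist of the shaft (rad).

0.0980 rad

ω = 2π·111 = 697.4 rad/s, so T = P/ω = 423×10³ / 697.4 = 606.5 N·m.
J = πd⁴/32 = π(0.0382)⁴/32 = 2.091×10^-7 m⁴.
θ = T·L/(G·J) = 606.5 × 1.30 / (38.5×10⁹ × 2.091×10^-7) = 0.09796 rad.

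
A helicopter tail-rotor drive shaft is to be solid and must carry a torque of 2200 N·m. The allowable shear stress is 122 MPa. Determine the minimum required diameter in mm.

45.1 mm

For a solid shaft τ_max = 16T/(πd³), so d = (16T/(π τ_allow))^(1/3) = (16·2200/(π·1.22×10^8))^(1/3) = 0.04512 m.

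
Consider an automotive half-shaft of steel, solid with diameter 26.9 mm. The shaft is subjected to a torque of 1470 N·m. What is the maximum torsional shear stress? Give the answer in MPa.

J = πd⁴/32 = π(0.0269)⁴/32 = 5.141×10^-8 m⁴.
τ_max = T·r/J = 1470 × 0.0135 / 5.141×10^-8 = 3.846×10^8 Pa.

385 MPa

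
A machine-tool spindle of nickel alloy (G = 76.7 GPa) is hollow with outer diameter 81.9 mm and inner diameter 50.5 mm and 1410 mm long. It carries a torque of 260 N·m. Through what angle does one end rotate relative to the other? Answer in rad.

J = π(d_o⁴ − d_i⁴)/32 = π(0.0819⁴ − 0.0505⁴)/32 = 3.779×10^-6 m⁴.
θ = T·L/(G·J) = 260.0 × 1.41 / (76.7×10⁹ × 3.779×10^-6) = 1.265×10^-3 rad.

0.00126 rad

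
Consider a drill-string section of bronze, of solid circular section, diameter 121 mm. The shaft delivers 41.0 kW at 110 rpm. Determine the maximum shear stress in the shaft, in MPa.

10.2 MPa

ω = 2π·110/60 = 11.52 rad/s, so T = P/ω = 41.0×10³ / 11.52 = 3559 N·m.
J = πd⁴/32 = π(0.121)⁴/32 = 2.104×10^-5 m⁴.
τ_max = T·r/J = 3559 × 0.0605 / 2.104×10^-5 = 1.023×10^7 Pa.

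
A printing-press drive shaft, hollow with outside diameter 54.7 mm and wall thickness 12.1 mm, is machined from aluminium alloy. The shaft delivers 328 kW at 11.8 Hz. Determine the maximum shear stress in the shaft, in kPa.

ω = 2π·11.8 = 74.14 rad/s, so T = P/ω = 328×10³ / 74.14 = 4424 N·m.
J = π(d_o⁴ − d_i⁴)/32 = π(0.0547⁴ − 0.0305⁴)/32 = 7.940×10^-7 m⁴.
τ_max = T·r/J = 4424 × 0.0274 / 7.940×10^-7 = 1.524×10^8 Pa.

152000 kPa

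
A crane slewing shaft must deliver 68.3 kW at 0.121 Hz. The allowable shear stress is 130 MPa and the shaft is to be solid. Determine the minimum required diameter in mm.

ω = 2π·0.121 = 0.7603 rad/s, so T = P/ω = 68.3×10³ / 0.7603 = 89840 N·m.
For a solid shaft τ_max = 16T/(πd³), so d = (16T/(π τ_allow))^(1/3) = (16·89840/(π·1.30×10^8))^(1/3) = 0.1521 m.

152 mm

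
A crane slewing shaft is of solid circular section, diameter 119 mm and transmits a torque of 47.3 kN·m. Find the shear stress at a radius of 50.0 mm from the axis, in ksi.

J = πd⁴/32 = π(0.119)⁴/32 = 1.969×10^-5 m⁴.
Shear stress varies linearly with radius: τ = T·r/J = 47300 × 0.0500 / 1.969×10^-5 = 1.201×10^8 Pa.

17.4 ksi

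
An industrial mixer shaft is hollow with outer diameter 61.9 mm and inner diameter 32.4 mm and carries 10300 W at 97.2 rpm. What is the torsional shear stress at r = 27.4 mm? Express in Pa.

2.08e7 Pa

ω = 2π·97.2/60 = 10.18 rad/s, so T = P/ω = 10300 / 10.18 = 1012 N·m.
J = π(d_o⁴ − d_i⁴)/32 = π(0.0619⁴ − 0.0324⁴)/32 = 1.333×10^-6 m⁴.
Shear stress varies linearly with radius: τ = T·r/J = 1012 × 0.0274 / 1.333×10^-6 = 2.080×10^7 Pa.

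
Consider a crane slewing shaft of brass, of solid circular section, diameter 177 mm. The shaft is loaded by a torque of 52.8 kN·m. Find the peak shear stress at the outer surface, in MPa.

J = πd⁴/32 = π(0.177)⁴/32 = 9.636×10^-5 m⁴.
τ_max = T·r/J = 52800 × 0.0885 / 9.636×10^-5 = 4.849×10^7 Pa.

48.5 MPa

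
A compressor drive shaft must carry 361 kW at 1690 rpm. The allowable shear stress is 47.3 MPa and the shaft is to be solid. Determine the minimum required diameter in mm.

60.3 mm

ω = 2π·1690/60 = 177.0 rad/s, so T = P/ω = 361×10³ / 177.0 = 2040 N·m.
For a solid shaft τ_max = 16T/(πd³), so d = (16T/(π τ_allow))^(1/3) = (16·2040/(π·4.73×10^7))^(1/3) = 0.06033 m.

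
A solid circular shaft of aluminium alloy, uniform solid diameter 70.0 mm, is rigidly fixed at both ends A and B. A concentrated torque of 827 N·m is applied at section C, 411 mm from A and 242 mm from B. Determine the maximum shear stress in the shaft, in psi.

1120 psi

With uniform GJ and both ends fixed, compatibility θ_AC = θ_CB gives T_A·a = T_B·b, together with T_A + T_B = T₀.
T_A = T₀·b/(a+b) = 827.0·242/653.0 = 306.5 N·m; T_B = 520.5 N·m.
τ in each portion: τ_AC = 4.55×10^6 Pa, τ_CB = 7.73×10^6 Pa; maximum is in CB.
τ_max = T_CB·r/J = 520.5·0.0350/2.36×10^-6 = 7.729×10^6 Pa.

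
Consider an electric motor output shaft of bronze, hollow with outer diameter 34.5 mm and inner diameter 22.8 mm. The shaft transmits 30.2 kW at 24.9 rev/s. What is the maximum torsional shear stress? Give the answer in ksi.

4.29 ksi

ω = 2π·24.9 = 156.5 rad/s, so T = P/ω = 30.2×10³ / 156.5 = 193.0 N·m.
J = π(d_o⁴ − d_i⁴)/32 = π(0.0345⁴ − 0.0228⁴)/32 = 1.126×10^-7 m⁴.
τ_max = T·r/J = 193.0 × 0.0173 / 1.126×10^-7 = 2.958×10^7 Pa.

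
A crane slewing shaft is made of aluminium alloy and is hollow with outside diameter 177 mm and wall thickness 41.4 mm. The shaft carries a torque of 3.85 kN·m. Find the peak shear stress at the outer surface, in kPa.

J = π(d_o⁴ − d_i⁴)/32 = π(0.177⁴ − 0.0942⁴)/32 = 8.863×10^-5 m⁴.
τ_max = T·r/J = 3850 × 0.0885 / 8.863×10^-5 = 3.844×10^6 Pa.

3840 kPa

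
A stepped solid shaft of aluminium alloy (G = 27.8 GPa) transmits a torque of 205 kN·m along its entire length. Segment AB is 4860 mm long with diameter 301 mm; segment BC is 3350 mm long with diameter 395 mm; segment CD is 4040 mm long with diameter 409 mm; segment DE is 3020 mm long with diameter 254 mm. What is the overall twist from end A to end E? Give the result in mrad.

J_AB = π(0.301)⁴/32 = 8.06×10^-4 m⁴; J_BC = π(0.395)⁴/32 = 2.39×10^-3 m⁴; J_CD = π(0.409)⁴/32 = 2.75×10^-3 m⁴; J_DE = π(0.254)⁴/32 = 4.09×10^-4 m⁴.
θ = (T/G)·Σ L_i/J_i = (205000/27.8×10⁹)·(4.86/8.06×10^-4 + 3.35/2.39×10^-3 + 4.04/2.75×10^-3 + 3.02/4.09×10^-4) = 0.1201 rad.

120 mrad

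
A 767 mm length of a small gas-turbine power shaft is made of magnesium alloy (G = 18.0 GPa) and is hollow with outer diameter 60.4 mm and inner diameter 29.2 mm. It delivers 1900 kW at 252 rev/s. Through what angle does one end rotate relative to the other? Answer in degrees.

2.37°

ω = 2π·252 = 1583 rad/s, so T = P/ω = 1900×10³ / 1583 = 1200 N·m.
J = π(d_o⁴ − d_i⁴)/32 = π(0.0604⁴ − 0.0292⁴)/32 = 1.235×10^-6 m⁴.
θ = T·L/(G·J) = 1200 × 0.767 / (18.0×10⁹ × 1.235×10^-6) = 0.04139 rad.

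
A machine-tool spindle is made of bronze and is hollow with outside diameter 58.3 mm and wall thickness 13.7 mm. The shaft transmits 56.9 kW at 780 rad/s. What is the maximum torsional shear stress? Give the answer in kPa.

ω = 780 rad/s, so T = P/ω = 56.9×10³ / 780.0 = 72.95 N·m.
J = π(d_o⁴ − d_i⁴)/32 = π(0.0583⁴ − 0.0309⁴)/32 = 1.045×10^-6 m⁴.
τ_max = T·r/J = 72.95 × 0.0291 / 1.045×10^-6 = 2.036×10^6 Pa.

2040 kPa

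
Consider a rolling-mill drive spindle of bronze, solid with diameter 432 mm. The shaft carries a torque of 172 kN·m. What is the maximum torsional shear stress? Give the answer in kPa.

J = πd⁴/32 = π(0.432)⁴/32 = 3.419×10^-3 m⁴.
τ_max = T·r/J = 172000 × 0.216 / 3.419×10^-3 = 1.087×10^7 Pa.

10900 kPa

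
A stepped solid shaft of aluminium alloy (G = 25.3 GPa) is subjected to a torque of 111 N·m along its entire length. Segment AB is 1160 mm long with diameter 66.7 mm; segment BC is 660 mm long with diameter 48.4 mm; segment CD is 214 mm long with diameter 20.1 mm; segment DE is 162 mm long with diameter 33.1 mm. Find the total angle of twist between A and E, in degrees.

J_AB = π(0.0667)⁴/32 = 1.94×10^-6 m⁴; J_BC = π(0.0484)⁴/32 = 5.39×10^-7 m⁴; J_CD = π(0.0201)⁴/32 = 1.60×10^-8 m⁴; J_DE = π(0.0331)⁴/32 = 1.18×10^-7 m⁴.
θ = (T/G)·Σ L_i/J_i = (111.0/25.3×10⁹)·(1.16/1.94×10^-6 + 0.660/5.39×10^-7 + 0.214/1.60×10^-8 + 0.162/1.18×10^-7) = 0.07262 rad.

4.16°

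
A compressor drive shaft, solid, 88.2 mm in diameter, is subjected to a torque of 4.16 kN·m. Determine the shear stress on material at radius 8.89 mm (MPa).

J = πd⁴/32 = π(0.0882)⁴/32 = 5.941×10^-6 m⁴.
Shear stress varies linearly with radius: τ = T·r/J = 4160 × 0.00889 / 5.941×10^-6 = 6.225×10^6 Pa.

6.22 MPa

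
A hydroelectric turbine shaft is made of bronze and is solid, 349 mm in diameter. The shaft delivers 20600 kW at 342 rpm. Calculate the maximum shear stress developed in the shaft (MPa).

68.9 MPa

ω = 2π·342/60 = 35.81 rad/s, so T = P/ω = 20600×10³ / 35.81 = 575200 N·m.
J = πd⁴/32 = π(0.349)⁴/32 = 1.456×10^-3 m⁴.
τ_max = T·r/J = 575200 × 0.174 / 1.456×10^-3 = 6.891×10^7 Pa.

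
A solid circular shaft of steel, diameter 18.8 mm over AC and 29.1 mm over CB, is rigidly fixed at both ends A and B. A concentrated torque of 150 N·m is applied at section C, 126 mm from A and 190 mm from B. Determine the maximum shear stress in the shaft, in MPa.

24.6 MPa

Compatibility: T_A·a/J_AC = T_B·b/J_CB with T_A + T_B = T₀.
J_AC = 1.23×10^-8 m⁴, J_CB = 7.04×10^-8 m⁴, so T_A = T₀·(J_AC/a)/((J_AC/a)+(J_CB/b)) = 31.21 N·m, T_B = 118.8 N·m.
τ in each portion: τ_AC = 2.39×10^7 Pa, τ_CB = 2.46×10^7 Pa; maximum is in CB.
τ_max = T_CB·r/J = 118.8·0.0146/7.04×10^-8 = 2.455×10^7 Pa.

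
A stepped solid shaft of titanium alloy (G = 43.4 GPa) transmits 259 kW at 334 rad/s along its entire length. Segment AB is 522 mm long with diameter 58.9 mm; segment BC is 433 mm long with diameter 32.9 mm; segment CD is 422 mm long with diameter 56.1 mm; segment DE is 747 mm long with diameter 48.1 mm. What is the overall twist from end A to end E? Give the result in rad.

ω = 334 rad/s, so T = P/ω = 259×10³ / 334.0 = 775.4 N·m.
J_AB = π(0.0589)⁴/32 = 1.18×10^-6 m⁴; J_BC = π(0.0329)⁴/32 = 1.15×10^-7 m⁴; J_CD = π(0.0561)⁴/32 = 9.72×10^-7 m⁴; J_DE = π(0.0481)⁴/32 = 5.26×10^-7 m⁴.
θ = (T/G)·Σ L_i/J_i = (775.4/43.4×10⁹)·(0.522/1.18×10^-6 + 0.433/1.15×10^-7 + 0.422/9.72×10^-7 + 0.747/5.26×10^-7) = 0.1083 rad.

0.108 rad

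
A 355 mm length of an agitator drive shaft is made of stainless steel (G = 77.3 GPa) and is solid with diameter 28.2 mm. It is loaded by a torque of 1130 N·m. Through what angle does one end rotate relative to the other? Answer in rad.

J = πd⁴/32 = π(0.0282)⁴/32 = 6.209×10^-8 m⁴.
θ = T·L/(G·J) = 1130 × 0.355 / (77.3×10⁹ × 6.209×10^-8) = 0.08359 rad.

0.0836 rad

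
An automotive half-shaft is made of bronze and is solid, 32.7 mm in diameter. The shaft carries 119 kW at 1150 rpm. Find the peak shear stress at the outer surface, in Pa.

ω = 2π·1150/60 = 120.4 rad/s, so T = P/ω = 119×10³ / 120.4 = 988.1 N·m.
J = πd⁴/32 = π(0.0327)⁴/32 = 1.123×10^-7 m⁴.
τ_max = T·r/J = 988.1 × 0.0163 / 1.123×10^-7 = 1.439×10^8 Pa.

1.44e8 Pa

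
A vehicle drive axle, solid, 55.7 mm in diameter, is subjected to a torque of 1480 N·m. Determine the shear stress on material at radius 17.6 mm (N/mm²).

27.6 N/mm²

J = πd⁴/32 = π(0.0557)⁴/32 = 9.450×10^-7 m⁴.
Shear stress varies linearly with radius: τ = T·r/J = 1480 × 0.0176 / 9.450×10^-7 = 2.756×10^7 Pa.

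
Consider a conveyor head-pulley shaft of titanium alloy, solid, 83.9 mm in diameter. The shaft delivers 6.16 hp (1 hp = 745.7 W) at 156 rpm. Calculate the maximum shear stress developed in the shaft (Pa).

2.42e6 Pa

ω = 2π·156/60 = 16.34 rad/s, so T = P/ω = 6.16×745.7 / 16.34 = 281.2 N·m.
J = πd⁴/32 = π(0.0839)⁴/32 = 4.865×10^-6 m⁴.
τ_max = T·r/J = 281.2 × 0.0420 / 4.865×10^-6 = 2.425×10^6 Pa.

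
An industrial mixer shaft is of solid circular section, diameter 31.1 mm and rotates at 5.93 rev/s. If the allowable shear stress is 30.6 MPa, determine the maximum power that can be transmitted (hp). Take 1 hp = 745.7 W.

J = πd⁴/32 = π(0.0311)⁴/32 = 9.184×10^-8 m⁴.
T_max = τ_allow·J/r = 3.06×10^7 × 9.184×10^-8 / 0.0156 = 180.7 N·m.
ω = 2π·5.93 = 37.26 rad/s, so P_max = T_max·ω = 6734 W.

9.03 hp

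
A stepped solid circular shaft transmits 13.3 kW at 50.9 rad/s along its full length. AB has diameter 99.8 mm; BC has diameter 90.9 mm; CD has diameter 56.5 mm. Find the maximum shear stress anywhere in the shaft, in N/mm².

ω = 50.9 rad/s, so T = P/ω = 13.3×10³ / 50.90 = 261.3 N·m.
Under the same torque, τ_max = 16T/(πd³) is largest where d is smallest — segment CD (d = 56.5 mm).
τ_max = 16·261.3/(π·(0.0565)³) = 7.378×10^6 Pa.

7.38 N/mm²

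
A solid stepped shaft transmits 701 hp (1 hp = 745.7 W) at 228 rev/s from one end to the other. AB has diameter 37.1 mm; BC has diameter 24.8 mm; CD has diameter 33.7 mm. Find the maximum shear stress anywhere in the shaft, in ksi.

17.7 ksi

ω = 2π·228 = 1433 rad/s, so T = P/ω = 701×745.7 / 1433 = 364.9 N·m.
Under the same torque, τ_max = 16T/(πd³) is largest where d is smallest — segment BC (d = 24.8 mm).
τ_max = 16·364.9/(π·(0.0248)³) = 1.218×10^8 Pa.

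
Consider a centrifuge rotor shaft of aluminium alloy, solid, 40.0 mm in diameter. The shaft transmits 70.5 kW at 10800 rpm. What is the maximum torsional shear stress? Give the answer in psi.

ω = 2π·10800/60 = 1131 rad/s, so T = P/ω = 70.5×10³ / 1131 = 62.34 N·m.
J = πd⁴/32 = π(0.0400)⁴/32 = 2.513×10^-7 m⁴.
τ_max = T·r/J = 62.34 × 0.0200 / 2.513×10^-7 = 4.961×10^6 Pa.

719 psi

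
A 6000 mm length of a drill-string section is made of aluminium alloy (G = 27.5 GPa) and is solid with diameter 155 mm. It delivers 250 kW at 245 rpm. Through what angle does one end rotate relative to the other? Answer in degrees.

ω = 2π·245/60 = 25.66 rad/s, so T = P/ω = 250×10³ / 25.66 = 9744 N·m.
J = πd⁴/32 = π(0.155)⁴/32 = 5.667×10^-5 m⁴.
θ = T·L/(G·J) = 9744 × 6.00 / (27.5×10⁹ × 5.667×10^-5) = 0.03752 rad.

2.15°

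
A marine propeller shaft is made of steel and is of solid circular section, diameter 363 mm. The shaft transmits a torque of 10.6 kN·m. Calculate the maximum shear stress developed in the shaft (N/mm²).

1.13 N/mm²

J = πd⁴/32 = π(0.363)⁴/32 = 1.705×10^-3 m⁴.
τ_max = T·r/J = 10600 × 0.181 / 1.705×10^-3 = 1.129×10^6 Pa.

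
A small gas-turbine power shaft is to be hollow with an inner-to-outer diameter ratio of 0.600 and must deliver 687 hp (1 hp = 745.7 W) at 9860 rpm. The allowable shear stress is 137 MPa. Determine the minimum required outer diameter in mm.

27.7 mm

ω = 2π·9860/60 = 1033 rad/s, so T = P/ω = 687×745.7 / 1033 = 496.2 N·m.
For a hollow shaft with d_i/d_o = 0.600: τ_max = 16T/(π d_o³ (1−k⁴)), so d_o = [16T/(π τ_allow (1−k⁴))]^(1/3) = [16·496.2/(π·1.37×10^8·0.8704)]^(1/3) = 0.02767 m.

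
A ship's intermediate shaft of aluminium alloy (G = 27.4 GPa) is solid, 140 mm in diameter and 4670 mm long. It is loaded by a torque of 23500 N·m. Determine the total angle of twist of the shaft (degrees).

J = πd⁴/32 = π(0.140)⁴/32 = 3.771×10^-5 m⁴.
θ = T·L/(G·J) = 23500 × 4.67 / (27.4×10⁹ × 3.771×10^-5) = 0.1062 rad.

6.08°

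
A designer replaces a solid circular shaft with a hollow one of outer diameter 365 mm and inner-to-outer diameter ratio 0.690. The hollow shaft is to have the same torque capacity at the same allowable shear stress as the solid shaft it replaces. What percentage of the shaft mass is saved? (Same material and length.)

37.8 %

Equal τ_max and T ⇒ the solid shaft needs d_s³ = d_o³(1−k⁴), so d_s = 365·(1−0.690⁴)^(1/3) = 335.0 mm.
Area ratio A_h/A_s = d_o²(1−k²)/d_s² = (1−k²)/(1−k⁴)^(2/3) = 0.6218.
Mass saving = 1 − 0.6218 = 37.8 %.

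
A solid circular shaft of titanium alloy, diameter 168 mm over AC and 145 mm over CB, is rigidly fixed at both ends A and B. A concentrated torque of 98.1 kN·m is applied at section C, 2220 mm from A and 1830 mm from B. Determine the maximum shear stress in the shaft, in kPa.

65900 kPa

Compatibility: T_A·a/J_AC = T_B·b/J_CB with T_A + T_B = T₀.
J_AC = 7.82×10^-5 m⁴, J_CB = 4.34×10^-5 m⁴, so T_A = T₀·(J_AC/a)/((J_AC/a)+(J_CB/b)) = 58630 N·m, T_B = 39470 N·m.
τ in each portion: τ_AC = 6.30×10^7 Pa, τ_CB = 6.59×10^7 Pa; maximum is in CB.
τ_max = T_CB·r/J = 39470·0.0725/4.34×10^-5 = 6.594×10^7 Pa.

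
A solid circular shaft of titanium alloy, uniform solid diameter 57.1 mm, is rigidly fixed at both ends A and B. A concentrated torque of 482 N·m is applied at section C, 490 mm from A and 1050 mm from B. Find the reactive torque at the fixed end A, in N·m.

329 N·m

With uniform GJ and both ends fixed, compatibility θ_AC = θ_CB gives T_A·a = T_B·b, together with T_A + T_B = T₀.
T_A = T₀·b/(a+b) = 482.0·1050/1540 = 328.6 N·m; T_B = 153.4 N·m.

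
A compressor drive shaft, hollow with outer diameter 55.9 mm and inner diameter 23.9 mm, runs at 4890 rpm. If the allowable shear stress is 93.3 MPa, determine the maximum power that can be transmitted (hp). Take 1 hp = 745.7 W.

J = π(d_o⁴ − d_i⁴)/32 = π(0.0559⁴ − 0.0239⁴)/32 = 9.266×10^-7 m⁴.
T_max = τ_allow·J/r = 9.33×10^7 × 9.266×10^-7 / 0.0279 = 3093 N·m.
ω = 2π·4890/60 = 512.1 rad/s, so P_max = T_max·ω = 1.584×10^6 W.

2120 hp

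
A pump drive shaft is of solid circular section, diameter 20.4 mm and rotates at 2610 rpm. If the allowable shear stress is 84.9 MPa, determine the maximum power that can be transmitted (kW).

38.7 kW

J = πd⁴/32 = π(0.0204)⁴/32 = 1.700×10^-8 m⁴.
T_max = τ_allow·J/r = 8.49×10^7 × 1.700×10^-8 / 0.0102 = 141.5 N·m.
ω = 2π·2610/60 = 273.3 rad/s, so P_max = T_max·ω = 3.868×10^4 W.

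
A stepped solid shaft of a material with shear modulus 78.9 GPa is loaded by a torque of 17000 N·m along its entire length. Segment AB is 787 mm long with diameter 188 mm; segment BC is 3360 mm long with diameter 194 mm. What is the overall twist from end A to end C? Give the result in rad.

J_AB = π(0.188)⁴/32 = 1.23×10^-4 m⁴; J_BC = π(0.194)⁴/32 = 1.39×10^-4 m⁴.
θ = (T/G)·Σ L_i/J_i = (17000/78.9×10⁹)·(0.787/1.23×10^-4 + 3.36/1.39×10^-4) = 6.589×10^-3 rad.

0.00659 rad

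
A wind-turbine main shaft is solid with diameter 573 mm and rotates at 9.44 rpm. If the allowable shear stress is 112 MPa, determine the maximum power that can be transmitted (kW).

J = πd⁴/32 = π(0.573)⁴/32 = 0.01058 m⁴.
T_max = τ_allow·J/r = 1.12×10^8 × 0.01058 / 0.286 = 4.137e6 N·m.
ω = 2π·9.44/60 = 0.9886 rad/s, so P_max = T_max·ω = 4.090×10^6 W.

4090 kW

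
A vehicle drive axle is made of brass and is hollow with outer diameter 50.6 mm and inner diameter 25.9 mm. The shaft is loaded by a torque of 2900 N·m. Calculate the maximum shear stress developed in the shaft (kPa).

122000 kPa

J = π(d_o⁴ − d_i⁴)/32 = π(0.0506⁴ − 0.0259⁴)/32 = 5.994×10^-7 m⁴.
τ_max = T·r/J = 2900 × 0.0253 / 5.994×10^-7 = 1.224×10^8 Pa.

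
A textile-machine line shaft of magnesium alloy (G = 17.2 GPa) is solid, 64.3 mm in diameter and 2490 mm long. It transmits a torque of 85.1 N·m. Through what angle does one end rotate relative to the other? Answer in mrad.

7.34 mrad

J = πd⁴/32 = π(0.0643)⁴/32 = 1.678×10^-6 m⁴.
θ = T·L/(G·J) = 85.10 × 2.49 / (17.2×10⁹ × 1.678×10^-6) = 7.341×10^-3 rad.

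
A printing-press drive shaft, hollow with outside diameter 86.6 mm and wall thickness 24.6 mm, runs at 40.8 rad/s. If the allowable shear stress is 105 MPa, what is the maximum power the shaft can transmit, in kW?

527 kW

J = π(d_o⁴ − d_i⁴)/32 = π(0.0866⁴ − 0.0374⁴)/32 = 5.330×10^-6 m⁴.
T_max = τ_allow·J/r = 1.05×10^8 × 5.330×10^-6 / 0.0433 = 12920 N·m.
ω = 40.8 rad/s, so P_max = T_max·ω = 5.273×10^5 W.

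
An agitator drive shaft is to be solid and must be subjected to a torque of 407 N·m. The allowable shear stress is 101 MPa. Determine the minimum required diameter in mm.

27.4 mm

For a solid shaft τ_max = 16T/(πd³), so d = (16T/(π τ_allow))^(1/3) = (16·407.0/(π·1.01×10^8))^(1/3) = 0.02738 m.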